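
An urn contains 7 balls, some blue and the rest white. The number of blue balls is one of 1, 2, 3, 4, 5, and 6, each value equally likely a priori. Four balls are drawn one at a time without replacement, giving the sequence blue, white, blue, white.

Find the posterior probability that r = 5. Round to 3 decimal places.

0.179

Under each hypothesis, the probability of the observed sequence is: P(data | r = 1) = (1/7)(6/6)(0/5) = 0; P(data | r = 2) = (2/7)(5/6)(1/5)(4/4) = 1/21; P(data | r = 3) = (3/7)(4/6)(2/5)(3/4) = 3/35; P(data | r = 4) = (4/7)(3/6)(3/5)(2/4) = 3/35; P(data | r = 5) = (5/7)(2/6)(4/5)(1/4) = 1/21; P(data | r = 6) = (6/7)(1/6)(5/5)(0/4) = 0.
Multiplying each by its prior: 1/6 · 0 = 0, 1/6 · 1/21 = 1/126, 1/6 · 3/35 = 1/70, 1/6 · 3/35 = 1/70, 1/6 · 1/21 = 1/126, 1/6 · 0 = 0; these sum to 2/45.
Therefore the posterior P(r = 5 | data) = (1/126) / (2/45) = 5/28.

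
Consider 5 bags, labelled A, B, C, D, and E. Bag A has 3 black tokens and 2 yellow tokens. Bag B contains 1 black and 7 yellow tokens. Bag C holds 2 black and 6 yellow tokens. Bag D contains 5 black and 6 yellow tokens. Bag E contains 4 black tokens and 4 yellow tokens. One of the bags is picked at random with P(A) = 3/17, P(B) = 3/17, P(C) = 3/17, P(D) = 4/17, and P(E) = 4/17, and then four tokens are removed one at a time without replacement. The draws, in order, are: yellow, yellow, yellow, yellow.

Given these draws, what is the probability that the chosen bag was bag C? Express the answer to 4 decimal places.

0.2699

The likelihood of the observed sequence under each hypothesis: P(data | bag A) = (2/5)(1/4)(0/3) = 0; P(data | bag B) = (7/8)(6/7)(5/6)(4/5) = 1/2; P(data | bag C) = (6/8)(5/7)(4/6)(3/5) = 3/14; P(data | bag D) = (6/11)(5/10)(4/9)(3/8) = 1/22; P(data | bag E) = (4/8)(3/7)(2/6)(1/5) = 1/70.
The prior-weighted likelihoods are 3/17 · 0 = 0, 3/17 · 1/2 = 3/34, 3/17 · 3/14 = 9/238, 4/17 · 1/22 = 2/187, 4/17 · 1/70 = 2/595; summing to 131/935.
Therefore the posterior P(bag C | data) = (9/238) / (131/935) = 495/1834.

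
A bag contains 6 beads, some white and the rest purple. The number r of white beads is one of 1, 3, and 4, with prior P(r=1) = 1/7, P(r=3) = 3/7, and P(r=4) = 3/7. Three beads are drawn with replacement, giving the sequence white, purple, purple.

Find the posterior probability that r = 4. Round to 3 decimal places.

0.312

Compute the likelihood of the observed sequence for each case: P(data | r = 1) = (1/6)(5/6)(5/6) = 0.11574; P(data | r = 3) = (3/6)(3/6)(3/6) = 0.125; P(data | r = 4) = (4/6)(2/6)(2/6) = 0.074074.
The prior-weighted likelihoods are 1/7 · 0.11574 = 0.016534, 3/7 · 0.125 = 0.053571, 3/7 · 0.074074 = 0.031746; summing to 0.10185.
By Bayes' rule, P(r = 4 | data) = (0.031746) / (0.10185) = 0.31169.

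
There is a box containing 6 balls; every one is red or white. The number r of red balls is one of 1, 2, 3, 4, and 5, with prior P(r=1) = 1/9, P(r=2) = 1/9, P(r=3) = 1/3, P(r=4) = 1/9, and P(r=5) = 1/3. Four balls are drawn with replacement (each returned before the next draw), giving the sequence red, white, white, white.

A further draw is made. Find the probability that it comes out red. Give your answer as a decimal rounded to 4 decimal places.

For each hypothesis, P(data | H) works out to: P(data | r = 1) = (1/6)(5/6)(5/6)(5/6) = 0.096451; P(data | r = 2) = (2/6)(4/6)(4/6)(4/6) = 0.098765; P(data | r = 3) = (3/6)(3/6)(3/6)(3/6) = 0.0625; P(data | r = 4) = (4/6)(2/6)(2/6)(2/6) = 0.024691; P(data | r = 5) = (5/6)(1/6)(1/6)(1/6) = 0.003858.
Weighting by the prior gives 1/9 · 0.096451 = 0.010717, 1/9 · 0.098765 = 0.010974, 1/3 · 0.0625 = 0.020833, 1/9 · 0.024691 = 0.0027435, 1/3 · 0.003858 = 0.001286; these sum to 0.046553.
The posterior is then P(r = 1 | data) = 0.2302, P(r = 2 | data) = 0.23573, P(r = 3 | data) = 0.44751, P(r = 4 | data) = 0.058932, P(r = 5 | data) = 0.027624.
The predictive probability is P(red next | data) = (1/6)(0.2302) + (1/3)(0.23573) + (1/2)(0.44751) + (2/3)(0.058932) + (5/6)(0.027624) = 0.40301.

0.4030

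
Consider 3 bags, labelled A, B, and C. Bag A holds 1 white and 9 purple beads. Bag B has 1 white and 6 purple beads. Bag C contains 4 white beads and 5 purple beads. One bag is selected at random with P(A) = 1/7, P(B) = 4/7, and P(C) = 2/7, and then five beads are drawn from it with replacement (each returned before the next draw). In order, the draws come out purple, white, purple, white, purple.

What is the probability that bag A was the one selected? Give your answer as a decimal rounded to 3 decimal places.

Under each hypothesis, the probability of the observed sequence is: P(data | bag A) = (9/10)(1/10)(9/10)(1/10)(9/10) = 0.00729; P(data | bag B) = (6/7)(1/7)(6/7)(1/7)(6/7) = 0.012852; P(data | bag C) = (5/9)(4/9)(5/9)(4/9)(5/9) = 0.03387.
The prior-weighted likelihoods are 1/7 · 0.00729 = 0.0010414, 4/7 · 0.012852 = 0.0073439, 2/7 · 0.03387 = 0.0096772; with total 0.018063.
Therefore the posterior P(bag A | data) = (0.0010414) / (0.018063) = 0.057657.

0.058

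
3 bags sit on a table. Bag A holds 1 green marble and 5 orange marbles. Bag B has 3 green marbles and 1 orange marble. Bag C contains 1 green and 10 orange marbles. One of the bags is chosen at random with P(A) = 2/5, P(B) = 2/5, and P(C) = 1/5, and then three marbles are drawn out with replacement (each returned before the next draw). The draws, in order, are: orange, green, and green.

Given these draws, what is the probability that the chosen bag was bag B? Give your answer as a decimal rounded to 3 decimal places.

The likelihood of the observed sequence under each hypothesis: P(data | bag A) = (5/6)(1/6)(1/6) = 0.023148; P(data | bag B) = (1/4)(3/4)(3/4) = 0.14062; P(data | bag C) = (10/11)(1/11)(1/11) = 0.0075131.
Multiplying each by its prior: 2/5 · 0.023148 = 0.0092593, 2/5 · 0.14062 = 0.05625, 1/5 · 0.0075131 = 0.0015026; these sum to 0.067012.
So P(bag B | data) = (0.05625) / (0.067012) = 0.8394.

0.839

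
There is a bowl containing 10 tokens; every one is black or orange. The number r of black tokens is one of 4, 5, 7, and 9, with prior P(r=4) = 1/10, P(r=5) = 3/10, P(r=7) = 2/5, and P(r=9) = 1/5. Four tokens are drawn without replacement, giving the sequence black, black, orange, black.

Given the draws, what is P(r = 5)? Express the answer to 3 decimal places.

0.197

For each hypothesis, P(data | H) works out to: P(data | r = 4) = (4/10)(3/9)(6/8)(2/7) = 0.028571; P(data | r = 5) = (5/10)(4/9)(5/8)(3/7) = 0.059524; P(data | r = 7) = (7/10)(6/9)(3/8)(5/7) = 0.125; P(data | r = 9) = (9/10)(8/9)(1/8)(7/7) = 0.1.
The prior-weighted likelihoods are 1/10 · 0.028571 = 0.0028571, 3/10 · 0.059524 = 0.017857, 2/5 · 0.125 = 0.05, 1/5 · 0.1 = 0.02; summing to 0.090714.
So P(r = 5 | data) = (0.017857) / (0.090714) = 0.19685.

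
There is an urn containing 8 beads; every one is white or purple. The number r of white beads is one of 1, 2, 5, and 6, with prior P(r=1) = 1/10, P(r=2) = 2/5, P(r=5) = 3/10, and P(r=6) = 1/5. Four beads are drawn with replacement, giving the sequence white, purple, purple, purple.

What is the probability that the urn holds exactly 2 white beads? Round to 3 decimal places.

0.672

Compute the likelihood of the observed sequence for each case: P(data | r = 1) = (1/8)(7/8)(7/8)(7/8) = 0.08374; P(data | r = 2) = (2/8)(6/8)(6/8)(6/8) = 0.10547; P(data | r = 5) = (5/8)(3/8)(3/8)(3/8) = 0.032959; P(data | r = 6) = (6/8)(2/8)(2/8)(2/8) = 0.011719.
Multiplying each by its prior: 1/10 · 0.08374 = 0.008374, 2/5 · 0.10547 = 0.042188, 3/10 · 0.032959 = 0.0098877, 1/5 · 0.011719 = 0.0023437; summing to 0.062793.
Therefore the posterior P(r = 2 | data) = (0.042188) / (0.062793) = 0.67185.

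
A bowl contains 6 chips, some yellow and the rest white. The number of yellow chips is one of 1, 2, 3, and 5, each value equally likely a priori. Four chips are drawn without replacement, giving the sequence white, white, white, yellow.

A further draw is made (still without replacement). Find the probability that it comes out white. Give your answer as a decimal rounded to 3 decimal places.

0.667

Under each hypothesis, the probability of the observed sequence is: P(data | r = 1) = (5/6)(4/5)(3/4)(1/3) = 1/6; P(data | r = 2) = (4/6)(3/5)(2/4)(2/3) = 2/15; P(data | r = 3) = (3/6)(2/5)(1/4)(3/3) = 1/20; P(data | r = 5) = (1/6)(0/5) = 0.
Weighting by the prior gives 1/4 · 1/6 = 1/24, 1/4 · 2/15 = 1/30, 1/4 · 1/20 = 1/80, 1/4 · 0 = 0; summing to 7/80.
Normalising, the posterior is P(r = 1 | data) = 10/21, P(r = 2 | data) = 8/21, P(r = 3 | data) = 1/7, P(r = 5 | data) = 0.
So P(white next | data) = Σ P(white next | H) P(H | data) = (1)(10/21) + (1/2)(8/21) + (0)(1/7) = 2/3.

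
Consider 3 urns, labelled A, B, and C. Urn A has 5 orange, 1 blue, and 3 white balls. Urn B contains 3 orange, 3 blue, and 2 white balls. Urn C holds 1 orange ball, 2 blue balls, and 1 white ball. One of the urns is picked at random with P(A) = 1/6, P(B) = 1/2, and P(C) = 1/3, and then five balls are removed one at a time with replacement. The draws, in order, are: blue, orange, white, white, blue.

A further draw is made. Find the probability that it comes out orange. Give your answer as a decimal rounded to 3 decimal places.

Compute the likelihood of the observed sequence for each case: P(data | urn A) = (1/9)(5/9)(3/9)(3/9)(1/9) = 0.00076208; P(data | urn B) = (3/8)(3/8)(2/8)(2/8)(3/8) = 0.0032959; P(data | urn C) = (2/4)(1/4)(1/4)(1/4)(2/4) = 0.0039062.
The prior-weighted likelihoods are 1/6 · 0.00076208 = 0.00012701, 1/2 · 0.0032959 = 0.0016479, 1/3 · 0.0039062 = 0.0013021; with total 0.003077.
The posterior is then P(urn A | data) = 0.041278, P(urn B | data) = 0.53556, P(urn C | data) = 0.42316.
So P(orange next | data) = Σ P(orange next | H) P(H | data) = (5/9)(0.041278) + (3/8)(0.53556) + (1/4)(0.42316) = 0.32956.

0.330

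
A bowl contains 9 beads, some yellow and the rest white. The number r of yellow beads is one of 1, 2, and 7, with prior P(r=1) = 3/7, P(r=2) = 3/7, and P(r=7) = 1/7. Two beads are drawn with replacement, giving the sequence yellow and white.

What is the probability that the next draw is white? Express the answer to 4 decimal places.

0.7139

For each hypothesis, P(data | H) works out to: P(data | r = 1) = (1/9)(8/9) = 8/81; P(data | r = 2) = (2/9)(7/9) = 14/81; P(data | r = 7) = (7/9)(2/9) = 14/81.
Multiplying each by its prior: 3/7 · 8/81 = 8/189, 3/7 · 14/81 = 2/27, 1/7 · 14/81 = 2/81; summing to 80/567.
The posterior is then P(r = 1 | data) = 3/10, P(r = 2 | data) = 21/40, P(r = 7 | data) = 7/40.
Averaging over the posterior, P(white next | data) = (8/9)(3/10) + (7/9)(21/40) + (2/9)(7/40) = 257/360.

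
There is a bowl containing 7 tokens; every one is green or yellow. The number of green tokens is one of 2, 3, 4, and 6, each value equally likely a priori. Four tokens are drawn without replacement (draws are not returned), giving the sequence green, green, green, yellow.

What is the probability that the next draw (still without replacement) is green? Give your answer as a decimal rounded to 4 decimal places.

0.6667

Under each hypothesis, the probability of the observed sequence is: P(data | r = 2) = (2/7)(1/6)(0/5) = 0; P(data | r = 3) = (3/7)(2/6)(1/5)(4/4) = 1/35; P(data | r = 4) = (4/7)(3/6)(2/5)(3/4) = 3/35; P(data | r = 6) = (6/7)(5/6)(4/5)(1/4) = 1/7.
Multiplying each by its prior: 1/4 · 0 = 0, 1/4 · 1/35 = 1/140, 1/4 · 3/35 = 3/140, 1/4 · 1/7 = 1/28; with total 9/140.
Dividing through by the total gives posterior P(r = 2 | data) = 0, P(r = 3 | data) = 1/9, P(r = 4 | data) = 1/3, P(r = 6 | data) = 5/9.
The predictive probability is P(green next | data) = (0)(1/9) + (1/3)(1/3) + (1)(5/9) = 2/3.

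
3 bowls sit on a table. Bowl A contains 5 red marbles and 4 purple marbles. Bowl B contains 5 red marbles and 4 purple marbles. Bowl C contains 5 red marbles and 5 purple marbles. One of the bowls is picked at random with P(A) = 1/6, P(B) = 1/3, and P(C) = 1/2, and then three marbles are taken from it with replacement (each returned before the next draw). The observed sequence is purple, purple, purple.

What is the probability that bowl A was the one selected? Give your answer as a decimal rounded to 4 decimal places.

For each hypothesis, P(data | H) works out to: P(data | bowl A) = (4/9)(4/9)(4/9) = 0.087791; P(data | bowl B) = (4/9)(4/9)(4/9) = 0.087791; P(data | bowl C) = (5/10)(5/10)(5/10) = 0.125.
The prior-weighted likelihoods are 1/6 · 0.087791 = 0.014632, 1/3 · 0.087791 = 0.029264, 1/2 · 0.125 = 0.0625; summing to 0.1064.
Therefore the posterior P(bowl A | data) = (0.014632) / (0.1064) = 0.13752.

0.1375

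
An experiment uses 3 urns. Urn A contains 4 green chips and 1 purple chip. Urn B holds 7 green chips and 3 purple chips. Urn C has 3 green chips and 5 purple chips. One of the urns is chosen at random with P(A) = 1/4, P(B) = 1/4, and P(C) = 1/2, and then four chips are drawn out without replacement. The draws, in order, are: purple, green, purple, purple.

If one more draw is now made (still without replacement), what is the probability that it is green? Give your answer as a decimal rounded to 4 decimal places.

0.5187

Compute the likelihood of the observed sequence for each case: P(data | urn A) = (1/5)(4/4)(0/3) = 0; P(data | urn B) = (3/10)(7/9)(2/8)(1/7) = 0.0083333; P(data | urn C) = (5/8)(3/7)(4/6)(3/5) = 0.10714.
Multiplying each by its prior: 1/4 · 0 = 0, 1/4 · 0.0083333 = 0.0020833, 1/2 · 0.10714 = 0.053571; with total 0.055655.
Dividing through by the total gives posterior P(urn A | data) = 0, P(urn B | data) = 0.037433, P(urn C | data) = 0.96257.
Averaging over the posterior, P(green next | data) = (1)(0.037433) + (1/2)(0.96257) = 0.51872.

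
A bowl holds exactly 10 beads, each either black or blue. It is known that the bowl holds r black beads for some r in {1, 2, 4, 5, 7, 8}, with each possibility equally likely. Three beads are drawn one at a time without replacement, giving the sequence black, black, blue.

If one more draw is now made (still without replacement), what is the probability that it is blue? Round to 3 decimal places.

0.414

For each hypothesis, P(data | H) works out to: P(data | r = 1) = (1/10)(0/9) = 0; P(data | r = 2) = (2/10)(1/9)(8/8) = 1/45; P(data | r = 4) = (4/10)(3/9)(6/8) = 1/10; P(data | r = 5) = (5/10)(4/9)(5/8) = 5/36; P(data | r = 7) = (7/10)(6/9)(3/8) = 7/40; P(data | r = 8) = (8/10)(7/9)(2/8) = 7/45.
Weighting by the prior gives 1/6 · 0 = 0, 1/6 · 1/45 = 1/270, 1/6 · 1/10 = 1/60, 1/6 · 5/36 = 5/216, 1/6 · 7/40 = 7/240, 1/6 · 7/45 = 7/270; summing to 71/720.
Normalising, the posterior is P(r = 1 | data) = 0, P(r = 2 | data) = 8/213, P(r = 4 | data) = 12/71, P(r = 5 | data) = 50/213, P(r = 7 | data) = 21/71, P(r = 8 | data) = 56/213.
So P(blue next | data) = Σ P(blue next | H) P(H | data) = (1)(8/213) + (5/7)(12/71) + (4/7)(50/213) + (2/7)(21/71) + (1/7)(56/213) = 206/497.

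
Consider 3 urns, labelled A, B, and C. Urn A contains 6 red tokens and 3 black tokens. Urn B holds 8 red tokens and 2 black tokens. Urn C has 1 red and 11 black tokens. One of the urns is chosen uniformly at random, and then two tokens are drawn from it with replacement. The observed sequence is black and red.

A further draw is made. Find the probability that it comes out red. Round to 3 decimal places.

0.616

For each hypothesis, P(data | H) works out to: P(data | urn A) = (3/9)(6/9) = 0.22222; P(data | urn B) = (2/10)(8/10) = 0.16; P(data | urn C) = (11/12)(1/12) = 0.076389.
Weighting by the prior gives 1/3 · 0.22222 = 0.074074, 1/3 · 0.16 = 0.053333, 1/3 · 0.076389 = 0.025463; these sum to 0.15287.
Normalising, the posterior is P(urn A | data) = 0.48455, P(urn B | data) = 0.34888, P(urn C | data) = 0.16657.
The predictive probability is P(red next | data) = (2/3)(0.48455) + (4/5)(0.34888) + (1/12)(0.16657) = 0.61602.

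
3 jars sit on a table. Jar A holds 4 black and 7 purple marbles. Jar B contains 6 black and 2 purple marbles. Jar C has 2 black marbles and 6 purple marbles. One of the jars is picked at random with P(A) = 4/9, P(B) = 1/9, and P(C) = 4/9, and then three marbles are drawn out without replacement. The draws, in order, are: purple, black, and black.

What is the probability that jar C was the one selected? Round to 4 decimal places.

0.2162

The likelihood of the observed sequence under each hypothesis: P(data | jar A) = (7/11)(4/10)(3/9) = 0.084848; P(data | jar B) = (2/8)(6/7)(5/6) = 0.17857; P(data | jar C) = (6/8)(2/7)(1/6) = 0.035714.
The prior-weighted likelihoods are 4/9 · 0.084848 = 0.03771, 1/9 · 0.17857 = 0.019841, 4/9 · 0.035714 = 0.015873; summing to 0.073425.
Hence P(jar C | data) = (0.015873) / (0.073425) = 0.21618.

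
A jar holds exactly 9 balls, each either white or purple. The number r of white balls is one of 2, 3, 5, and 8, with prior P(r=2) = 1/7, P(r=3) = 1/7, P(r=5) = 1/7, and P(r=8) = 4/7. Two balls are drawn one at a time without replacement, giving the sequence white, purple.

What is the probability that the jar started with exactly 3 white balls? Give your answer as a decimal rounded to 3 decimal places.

Compute the likelihood of the observed sequence for each case: P(data | r = 2) = (2/9)(7/8) = 7/36; P(data | r = 3) = (3/9)(6/8) = 1/4; P(data | r = 5) = (5/9)(4/8) = 5/18; P(data | r = 8) = (8/9)(1/8) = 1/9.
Multiplying each by its prior: 1/7 · 7/36 = 1/36, 1/7 · 1/4 = 1/28, 1/7 · 5/18 = 5/126, 4/7 · 1/9 = 4/63; these sum to 1/6.
So P(r = 3 | data) = (1/28) / (1/6) = 3/14.

0.214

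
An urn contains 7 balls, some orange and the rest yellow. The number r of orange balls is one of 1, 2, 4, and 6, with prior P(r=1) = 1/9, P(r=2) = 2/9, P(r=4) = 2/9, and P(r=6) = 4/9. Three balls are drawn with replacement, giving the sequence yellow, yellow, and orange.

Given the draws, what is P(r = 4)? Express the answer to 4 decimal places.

Under each hypothesis, the probability of the observed sequence is: P(data | r = 1) = (6/7)(6/7)(1/7) = 0.10496; P(data | r = 2) = (5/7)(5/7)(2/7) = 0.14577; P(data | r = 4) = (3/7)(3/7)(4/7) = 0.10496; P(data | r = 6) = (1/7)(1/7)(6/7) = 0.017493.
Weighting by the prior gives 1/9 · 0.10496 = 0.011662, 2/9 · 0.14577 = 0.032394, 2/9 · 0.10496 = 0.023324, 4/9 · 0.017493 = 0.0077745; with total 0.075154.
So P(r = 4 | data) = (0.023324) / (0.075154) = 0.31034.

0.3103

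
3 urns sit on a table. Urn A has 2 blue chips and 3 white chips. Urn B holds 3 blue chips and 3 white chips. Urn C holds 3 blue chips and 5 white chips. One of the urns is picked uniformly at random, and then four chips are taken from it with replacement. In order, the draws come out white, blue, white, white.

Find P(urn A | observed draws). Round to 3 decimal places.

0.359

The likelihood of the observed sequence under each hypothesis: P(data | urn A) = (3/5)(2/5)(3/5)(3/5) = 0.0864; P(data | urn B) = (3/6)(3/6)(3/6)(3/6) = 0.0625; P(data | urn C) = (5/8)(3/8)(5/8)(5/8) = 0.091553.
The prior-weighted likelihoods are 1/3 · 0.0864 = 0.0288, 1/3 · 0.0625 = 0.020833, 1/3 · 0.091553 = 0.030518; with total 0.080151.
By Bayes' rule, P(urn A | data) = (0.0288) / (0.080151) = 0.35932.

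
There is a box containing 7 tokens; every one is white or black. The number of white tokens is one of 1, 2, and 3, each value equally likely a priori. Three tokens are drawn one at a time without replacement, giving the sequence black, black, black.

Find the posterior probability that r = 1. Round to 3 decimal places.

0.588

For each hypothesis, P(data | H) works out to: P(data | r = 1) = (6/7)(5/6)(4/5) = 4/7; P(data | r = 2) = (5/7)(4/6)(3/5) = 2/7; P(data | r = 3) = (4/7)(3/6)(2/5) = 4/35.
Weighting by the prior gives 1/3 · 4/7 = 4/21, 1/3 · 2/7 = 2/21, 1/3 · 4/35 = 4/105; these sum to 34/105.
Therefore the posterior P(r = 1 | data) = (4/21) / (34/105) = 10/17.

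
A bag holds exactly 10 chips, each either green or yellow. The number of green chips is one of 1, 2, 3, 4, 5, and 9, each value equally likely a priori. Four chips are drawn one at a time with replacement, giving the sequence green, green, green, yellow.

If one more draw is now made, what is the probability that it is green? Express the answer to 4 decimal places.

Under each hypothesis, the probability of the observed sequence is: P(data | r = 1) = (1/10)(1/10)(1/10)(9/10) = 0.0009; P(data | r = 2) = (2/10)(2/10)(2/10)(8/10) = 0.0064; P(data | r = 3) = (3/10)(3/10)(3/10)(7/10) = 0.0189; P(data | r = 4) = (4/10)(4/10)(4/10)(6/10) = 0.0384; P(data | r = 5) = (5/10)(5/10)(5/10)(5/10) = 0.0625; P(data | r = 9) = (9/10)(9/10)(9/10)(1/10) = 0.0729.
Weighting by the prior gives 1/6 · 0.0009 = 0.00015, 1/6 · 0.0064 = 0.0010667, 1/6 · 0.0189 = 0.00315, 1/6 · 0.0384 = 0.0064, 1/6 · 0.0625 = 0.010417, 1/6 · 0.0729 = 0.01215; these sum to 0.033333.
The posterior is then P(r = 1 | data) = 0.0045, P(r = 2 | data) = 0.032, P(r = 3 | data) = 0.0945, P(r = 4 | data) = 0.192, P(r = 5 | data) = 0.3125, P(r = 9 | data) = 0.3645.
The predictive probability is P(green next | data) = (1/10)(0.0045) + (1/5)(0.032) + (3/10)(0.0945) + (2/5)(0.192) + (1/2)(0.3125) + (9/10)(0.3645) = 0.5963.

0.5963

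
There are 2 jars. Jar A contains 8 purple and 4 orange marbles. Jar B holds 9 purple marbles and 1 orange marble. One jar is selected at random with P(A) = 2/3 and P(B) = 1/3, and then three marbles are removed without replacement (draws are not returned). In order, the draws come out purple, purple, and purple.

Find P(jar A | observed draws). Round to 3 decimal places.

0.421

For each hypothesis, P(data | H) works out to: P(data | jar A) = (8/12)(7/11)(6/10) = 14/55; P(data | jar B) = (9/10)(8/9)(7/8) = 7/10.
Weighting by the prior gives 2/3 · 14/55 = 28/165, 1/3 · 7/10 = 7/30; summing to 133/330.
Therefore the posterior P(jar A | data) = (28/165) / (133/330) = 8/19.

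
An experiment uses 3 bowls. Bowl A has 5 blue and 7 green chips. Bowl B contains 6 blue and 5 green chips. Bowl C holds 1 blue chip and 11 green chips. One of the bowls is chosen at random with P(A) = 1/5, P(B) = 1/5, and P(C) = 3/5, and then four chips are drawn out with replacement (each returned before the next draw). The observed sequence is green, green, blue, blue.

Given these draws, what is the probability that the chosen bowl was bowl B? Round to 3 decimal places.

The likelihood of the observed sequence under each hypothesis: P(data | bowl A) = (7/12)(7/12)(5/12)(5/12) = 0.059076; P(data | bowl B) = (5/11)(5/11)(6/11)(6/11) = 0.061471; P(data | bowl C) = (11/12)(11/12)(1/12)(1/12) = 0.0058353.
The prior-weighted likelihoods are 1/5 · 0.059076 = 0.011815, 1/5 · 0.061471 = 0.012294, 3/5 · 0.0058353 = 0.0035012; with total 0.027611.
Therefore the posterior P(bowl B | data) = (0.012294) / (0.027611) = 0.44527.

0.445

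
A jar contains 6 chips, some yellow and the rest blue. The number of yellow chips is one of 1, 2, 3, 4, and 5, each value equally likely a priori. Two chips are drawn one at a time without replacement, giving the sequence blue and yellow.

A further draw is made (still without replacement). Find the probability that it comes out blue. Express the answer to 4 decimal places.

0.5000

Under each hypothesis, the probability of the observed sequence is: P(data | r = 1) = (5/6)(1/5) = 1/6; P(data | r = 2) = (4/6)(2/5) = 4/15; P(data | r = 3) = (3/6)(3/5) = 3/10; P(data | r = 4) = (2/6)(4/5) = 4/15; P(data | r = 5) = (1/6)(5/5) = 1/6.
Multiplying each by its prior: 1/5 · 1/6 = 1/30, 1/5 · 4/15 = 4/75, 1/5 · 3/10 = 3/50, 1/5 · 4/15 = 4/75, 1/5 · 1/6 = 1/30; these sum to 7/30.
Normalising, the posterior is P(r = 1 | data) = 1/7, P(r = 2 | data) = 8/35, P(r = 3 | data) = 9/35, P(r = 4 | data) = 8/35, P(r = 5 | data) = 1/7.
So P(blue next | data) = Σ P(blue next | H) P(H | data) = (1)(1/7) + (3/4)(8/35) + (1/2)(9/35) + (1/4)(8/35) + (0)(1/7) = 1/2.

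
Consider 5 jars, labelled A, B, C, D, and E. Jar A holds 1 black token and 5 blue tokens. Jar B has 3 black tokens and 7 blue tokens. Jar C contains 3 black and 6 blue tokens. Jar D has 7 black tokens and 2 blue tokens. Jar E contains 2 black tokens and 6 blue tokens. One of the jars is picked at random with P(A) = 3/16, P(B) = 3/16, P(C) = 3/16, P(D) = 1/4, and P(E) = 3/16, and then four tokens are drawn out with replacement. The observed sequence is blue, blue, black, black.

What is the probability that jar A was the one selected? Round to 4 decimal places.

Compute the likelihood of the observed sequence for each case: P(data | jar A) = (5/6)(5/6)(1/6)(1/6) = 0.01929; P(data | jar B) = (7/10)(7/10)(3/10)(3/10) = 0.0441; P(data | jar C) = (6/9)(6/9)(3/9)(3/9) = 0.049383; P(data | jar D) = (2/9)(2/9)(7/9)(7/9) = 0.029873; P(data | jar E) = (6/8)(6/8)(2/8)(2/8) = 0.035156.
The prior-weighted likelihoods are 3/16 · 0.01929 = 0.0036169, 3/16 · 0.0441 = 0.0082688, 3/16 · 0.049383 = 0.0092593, 1/4 · 0.029873 = 0.0074684, 3/16 · 0.035156 = 0.0065918; these sum to 0.035205.
Hence P(jar A | data) = (0.0036169) / (0.035205) = 0.10274.

0.1027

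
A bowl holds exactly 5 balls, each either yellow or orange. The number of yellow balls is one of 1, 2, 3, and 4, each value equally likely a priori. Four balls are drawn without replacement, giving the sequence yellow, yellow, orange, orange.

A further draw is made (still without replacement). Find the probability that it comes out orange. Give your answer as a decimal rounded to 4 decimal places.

0.5000

Compute the likelihood of the observed sequence for each case: P(data | r = 1) = (1/5)(0/4) = 0; P(data | r = 2) = (2/5)(1/4)(3/3)(2/2) = 1/10; P(data | r = 3) = (3/5)(2/4)(2/3)(1/2) = 1/10; P(data | r = 4) = (4/5)(3/4)(1/3)(0/2) = 0.
Multiplying each by its prior: 1/4 · 0 = 0, 1/4 · 1/10 = 1/40, 1/4 · 1/10 = 1/40, 1/4 · 0 = 0; these sum to 1/20.
The posterior is then P(r = 1 | data) = 0, P(r = 2 | data) = 1/2, P(r = 3 | data) = 1/2, P(r = 4 | data) = 0.
So P(orange next | data) = Σ P(orange next | H) P(H | data) = (1)(1/2) + (0)(1/2) = 1/2.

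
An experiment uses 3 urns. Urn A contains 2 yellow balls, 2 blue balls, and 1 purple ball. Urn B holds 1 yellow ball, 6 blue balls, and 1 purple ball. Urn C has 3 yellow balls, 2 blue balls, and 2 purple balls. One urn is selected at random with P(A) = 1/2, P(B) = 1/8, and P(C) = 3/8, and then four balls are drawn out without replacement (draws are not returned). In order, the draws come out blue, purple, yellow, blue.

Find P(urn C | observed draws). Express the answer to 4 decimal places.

Compute the likelihood of the observed sequence for each case: P(data | urn A) = (2/5)(1/4)(2/3)(1/2) = 0.033333; P(data | urn B) = (6/8)(1/7)(1/6)(5/5) = 0.017857; P(data | urn C) = (2/7)(2/6)(3/5)(1/4) = 0.014286.
The prior-weighted likelihoods are 1/2 · 0.033333 = 0.016667, 1/8 · 0.017857 = 0.0022321, 3/8 · 0.014286 = 0.0053571; with total 0.024256.
Hence P(urn C | data) = (0.0053571) / (0.024256) = 0.22086.

0.2209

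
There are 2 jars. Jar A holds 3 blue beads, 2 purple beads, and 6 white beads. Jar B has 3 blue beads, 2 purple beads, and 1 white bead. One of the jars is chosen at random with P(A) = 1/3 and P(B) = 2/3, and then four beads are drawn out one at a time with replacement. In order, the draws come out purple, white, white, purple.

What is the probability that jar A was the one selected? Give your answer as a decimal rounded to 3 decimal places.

0.614

For each hypothesis, P(data | H) works out to: P(data | jar A) = (2/11)(6/11)(6/11)(2/11) = 0.0098354; P(data | jar B) = (2/6)(1/6)(1/6)(2/6) = 0.0030864.
Weighting by the prior gives 1/3 · 0.0098354 = 0.0032785, 2/3 · 0.0030864 = 0.0020576; these sum to 0.0053361.
Hence P(jar A | data) = (0.0032785) / (0.0053361) = 0.6144.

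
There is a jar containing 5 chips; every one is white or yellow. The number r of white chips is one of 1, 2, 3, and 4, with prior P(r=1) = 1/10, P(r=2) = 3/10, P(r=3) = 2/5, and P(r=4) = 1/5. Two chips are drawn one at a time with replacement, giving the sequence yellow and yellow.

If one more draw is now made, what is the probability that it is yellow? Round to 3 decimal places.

0.587

Under each hypothesis, the probability of the observed sequence is: P(data | r = 1) = (4/5)(4/5) = 16/25; P(data | r = 2) = (3/5)(3/5) = 9/25; P(data | r = 3) = (2/5)(2/5) = 4/25; P(data | r = 4) = (1/5)(1/5) = 1/25.
Weighting by the prior gives 1/10 · 16/25 = 8/125, 3/10 · 9/25 = 27/250, 2/5 · 4/25 = 8/125, 1/5 · 1/25 = 1/125; with total 61/250.
The posterior is then P(r = 1 | data) = 16/61, P(r = 2 | data) = 27/61, P(r = 3 | data) = 16/61, P(r = 4 | data) = 2/61.
So P(yellow next | data) = Σ P(yellow next | H) P(H | data) = (4/5)(16/61) + (3/5)(27/61) + (2/5)(16/61) + (1/5)(2/61) = 179/305.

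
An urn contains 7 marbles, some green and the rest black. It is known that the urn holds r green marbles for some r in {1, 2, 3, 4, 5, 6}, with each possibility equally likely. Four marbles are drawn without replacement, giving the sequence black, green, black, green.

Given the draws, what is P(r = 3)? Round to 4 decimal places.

Compute the likelihood of the observed sequence for each case: P(data | r = 1) = (6/7)(1/6)(5/5)(0/4) = 0; P(data | r = 2) = (5/7)(2/6)(4/5)(1/4) = 1/21; P(data | r = 3) = (4/7)(3/6)(3/5)(2/4) = 3/35; P(data | r = 4) = (3/7)(4/6)(2/5)(3/4) = 3/35; P(data | r = 5) = (2/7)(5/6)(1/5)(4/4) = 1/21; P(data | r = 6) = (1/7)(6/6)(0/5) = 0.
Multiplying each by its prior: 1/6 · 0 = 0, 1/6 · 1/21 = 1/126, 1/6 · 3/35 = 1/70, 1/6 · 3/35 = 1/70, 1/6 · 1/21 = 1/126, 1/6 · 0 = 0; summing to 2/45.
By Bayes' rule, P(r = 3 | data) = (1/70) / (2/45) = 9/28.

0.3214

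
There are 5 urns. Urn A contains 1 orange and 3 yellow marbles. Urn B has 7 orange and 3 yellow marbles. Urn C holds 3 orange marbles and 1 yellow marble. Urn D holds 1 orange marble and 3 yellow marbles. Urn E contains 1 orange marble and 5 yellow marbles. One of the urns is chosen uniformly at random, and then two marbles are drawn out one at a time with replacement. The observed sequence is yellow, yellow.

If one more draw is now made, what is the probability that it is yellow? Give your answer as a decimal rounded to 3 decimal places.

0.743

Under each hypothesis, the probability of the observed sequence is: P(data | urn A) = (3/4)(3/4) = 0.5625; P(data | urn B) = (3/10)(3/10) = 0.09; P(data | urn C) = (1/4)(1/4) = 0.0625; P(data | urn D) = (3/4)(3/4) = 0.5625; P(data | urn E) = (5/6)(5/6) = 0.69444.
Weighting by the prior gives 1/5 · 0.5625 = 0.1125, 1/5 · 0.09 = 0.018, 1/5 · 0.0625 = 0.0125, 1/5 · 0.5625 = 0.1125, 1/5 · 0.69444 = 0.13889; these sum to 0.39439.
The posterior is then P(urn A | data) = 0.28525, P(urn B | data) = 0.04564, P(urn C | data) = 0.031695, P(urn D | data) = 0.28525, P(urn E | data) = 0.35216.
The predictive probability is P(yellow next | data) = (3/4)(0.28525) + (3/10)(0.04564) + (1/4)(0.031695) + (3/4)(0.28525) + (5/6)(0.35216) = 0.74296.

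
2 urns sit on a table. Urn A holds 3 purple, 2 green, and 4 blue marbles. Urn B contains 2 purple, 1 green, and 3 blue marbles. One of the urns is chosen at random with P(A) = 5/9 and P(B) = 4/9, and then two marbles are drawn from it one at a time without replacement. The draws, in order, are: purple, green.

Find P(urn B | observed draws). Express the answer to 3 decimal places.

For each hypothesis, P(data | H) works out to: P(data | urn A) = (3/9)(2/8) = 1/12; P(data | urn B) = (2/6)(1/5) = 1/15.
The prior-weighted likelihoods are 5/9 · 1/12 = 5/108, 4/9 · 1/15 = 4/135; with total 41/540.
Therefore the posterior P(urn B | data) = (4/135) / (41/540) = 16/41.

0.390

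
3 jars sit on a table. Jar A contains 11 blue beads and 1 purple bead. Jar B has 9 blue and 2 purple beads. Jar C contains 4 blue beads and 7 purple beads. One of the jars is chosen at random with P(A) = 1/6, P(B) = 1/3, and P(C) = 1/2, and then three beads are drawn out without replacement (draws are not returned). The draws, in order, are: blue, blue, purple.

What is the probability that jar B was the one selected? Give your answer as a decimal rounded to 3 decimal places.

0.463

For each hypothesis, P(data | H) works out to: P(data | jar A) = (11/12)(10/11)(1/10) = 1/12; P(data | jar B) = (9/11)(8/10)(2/9) = 8/55; P(data | jar C) = (4/11)(3/10)(7/9) = 14/165.
The prior-weighted likelihoods are 1/6 · 1/12 = 1/72, 1/3 · 8/55 = 8/165, 1/2 · 14/165 = 7/165; these sum to 83/792.
Hence P(jar B | data) = (8/165) / (83/792) = 192/415.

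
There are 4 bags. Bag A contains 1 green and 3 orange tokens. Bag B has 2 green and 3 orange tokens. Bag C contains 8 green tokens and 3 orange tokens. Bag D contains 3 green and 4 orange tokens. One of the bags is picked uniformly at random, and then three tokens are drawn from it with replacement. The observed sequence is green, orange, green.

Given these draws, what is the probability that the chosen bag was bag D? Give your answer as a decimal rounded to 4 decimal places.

Under each hypothesis, the probability of the observed sequence is: P(data | bag A) = (1/4)(3/4)(1/4) = 0.046875; P(data | bag B) = (2/5)(3/5)(2/5) = 0.096; P(data | bag C) = (8/11)(3/11)(8/11) = 0.14425; P(data | bag D) = (3/7)(4/7)(3/7) = 0.10496.
Weighting by the prior gives 1/4 · 0.046875 = 0.011719, 1/4 · 0.096 = 0.024, 1/4 · 0.14425 = 0.036063, 1/4 · 0.10496 = 0.026239; with total 0.098021.
By Bayes' rule, P(bag D | data) = (0.026239) / (0.098021) = 0.26769.

0.2677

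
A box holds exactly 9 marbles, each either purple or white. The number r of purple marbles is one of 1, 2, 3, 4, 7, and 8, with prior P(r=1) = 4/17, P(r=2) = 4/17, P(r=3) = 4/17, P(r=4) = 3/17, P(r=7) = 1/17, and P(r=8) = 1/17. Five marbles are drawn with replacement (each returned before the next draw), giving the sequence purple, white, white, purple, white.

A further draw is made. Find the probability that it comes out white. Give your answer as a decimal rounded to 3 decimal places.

For each hypothesis, P(data | H) works out to: P(data | r = 1) = (1/9)(8/9)(8/9)(1/9)(8/9) = 0.0086708; P(data | r = 2) = (2/9)(7/9)(7/9)(2/9)(7/9) = 0.023235; P(data | r = 3) = (3/9)(6/9)(6/9)(3/9)(6/9) = 0.032922; P(data | r = 4) = (4/9)(5/9)(5/9)(4/9)(5/9) = 0.03387; P(data | r = 7) = (7/9)(2/9)(2/9)(7/9)(2/9) = 0.0066386; P(data | r = 8) = (8/9)(1/9)(1/9)(8/9)(1/9) = 0.0010838.
The prior-weighted likelihoods are 4/17 · 0.0086708 = 0.0020402, 4/17 · 0.023235 = 0.005467, 4/17 · 0.032922 = 0.0077463, 3/17 · 0.03387 = 0.0059771, 1/17 · 0.0066386 = 0.0003905, 1/17 · 0.0010838 = 6.3756e-05; with total 0.021685.
Dividing through by the total gives posterior P(r = 1 | data) = 0.094083, P(r = 2 | data) = 0.25211, P(r = 3 | data) = 0.35722, P(r = 4 | data) = 0.27563, P(r = 7 | data) = 0.018008, P(r = 8 | data) = 0.0029401.
Averaging over the posterior, P(white next | data) = (8/9)(0.094083) + (7/9)(0.25211) + (2/3)(0.35722) + (5/9)(0.27563) + (2/9)(0.018008) + (1/9)(0.0029401) = 0.67532.

0.675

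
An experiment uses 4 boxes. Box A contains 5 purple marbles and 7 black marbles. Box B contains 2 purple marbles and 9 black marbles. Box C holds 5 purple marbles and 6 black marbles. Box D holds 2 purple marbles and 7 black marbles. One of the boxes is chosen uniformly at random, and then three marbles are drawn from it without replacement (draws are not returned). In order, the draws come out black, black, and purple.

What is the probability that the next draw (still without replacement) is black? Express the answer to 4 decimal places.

0.6910

Compute the likelihood of the observed sequence for each case: P(data | box A) = (7/12)(6/11)(5/10) = 7/44; P(data | box B) = (9/11)(8/10)(2/9) = 8/55; P(data | box C) = (6/11)(5/10)(5/9) = 5/33; P(data | box D) = (7/9)(6/8)(2/7) = 1/6.
Weighting by the prior gives 1/4 · 7/44 = 7/176, 1/4 · 8/55 = 2/55, 1/4 · 5/33 = 5/132, 1/4 · 1/6 = 1/24; summing to 137/880.
The posterior is then P(box A | data) = 35/137, P(box B | data) = 32/137, P(box C | data) = 100/411, P(box D | data) = 110/411.
Averaging over the posterior, P(black next | data) = (5/9)(35/137) + (7/8)(32/137) + (1/2)(100/411) + (5/6)(110/411) = 284/411.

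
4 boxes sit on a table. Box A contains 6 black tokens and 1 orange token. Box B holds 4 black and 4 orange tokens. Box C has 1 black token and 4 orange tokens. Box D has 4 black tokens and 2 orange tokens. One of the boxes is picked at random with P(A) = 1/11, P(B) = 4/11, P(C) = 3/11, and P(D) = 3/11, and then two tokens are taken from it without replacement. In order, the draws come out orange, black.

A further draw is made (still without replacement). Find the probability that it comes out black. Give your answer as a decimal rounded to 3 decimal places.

The likelihood of the observed sequence under each hypothesis: P(data | box A) = (1/7)(6/6) = 1/7; P(data | box B) = (4/8)(4/7) = 2/7; P(data | box C) = (4/5)(1/4) = 1/5; P(data | box D) = (2/6)(4/5) = 4/15.
Weighting by the prior gives 1/11 · 1/7 = 1/77, 4/11 · 2/7 = 8/77, 3/11 · 1/5 = 3/55, 3/11 · 4/15 = 4/55; these sum to 94/385.
Dividing through by the total gives posterior P(box A | data) = 5/94, P(box B | data) = 20/47, P(box C | data) = 21/94, P(box D | data) = 14/47.
Averaging over the posterior, P(black next | data) = (1)(5/94) + (1/2)(20/47) + (0)(21/94) + (3/4)(14/47) = 23/47.

0.489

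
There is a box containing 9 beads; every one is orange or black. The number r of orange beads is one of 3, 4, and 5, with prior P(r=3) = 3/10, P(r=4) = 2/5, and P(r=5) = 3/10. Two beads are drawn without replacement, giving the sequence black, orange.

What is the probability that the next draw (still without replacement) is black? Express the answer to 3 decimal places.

Compute the likelihood of the observed sequence for each case: P(data | r = 3) = (6/9)(3/8) = 1/4; P(data | r = 4) = (5/9)(4/8) = 5/18; P(data | r = 5) = (4/9)(5/8) = 5/18.
Weighting by the prior gives 3/10 · 1/4 = 3/40, 2/5 · 5/18 = 1/9, 3/10 · 5/18 = 1/12; with total 97/360.
The posterior is then P(r = 3 | data) = 27/97, P(r = 4 | data) = 40/97, P(r = 5 | data) = 30/97.
The predictive probability is P(black next | data) = (5/7)(27/97) + (4/7)(40/97) + (3/7)(30/97) = 55/97.

0.567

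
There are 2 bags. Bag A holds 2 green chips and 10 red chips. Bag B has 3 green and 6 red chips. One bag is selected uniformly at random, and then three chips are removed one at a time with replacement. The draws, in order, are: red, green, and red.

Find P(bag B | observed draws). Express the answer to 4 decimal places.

0.5614

For each hypothesis, P(data | H) works out to: P(data | bag A) = (10/12)(2/12)(10/12) = 25/216; P(data | bag B) = (6/9)(3/9)(6/9) = 4/27.
Multiplying each by its prior: 1/2 · 25/216 = 25/432, 1/2 · 4/27 = 2/27; these sum to 19/144.
Therefore the posterior P(bag B | data) = (2/27) / (19/144) = 32/57.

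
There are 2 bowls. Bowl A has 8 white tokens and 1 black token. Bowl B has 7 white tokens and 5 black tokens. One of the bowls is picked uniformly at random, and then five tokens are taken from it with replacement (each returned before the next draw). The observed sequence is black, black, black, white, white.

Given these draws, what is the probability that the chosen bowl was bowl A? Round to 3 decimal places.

For each hypothesis, P(data | H) works out to: P(data | bowl A) = (1/9)(1/9)(1/9)(8/9)(8/9) = 0.0010838; P(data | bowl B) = (5/12)(5/12)(5/12)(7/12)(7/12) = 0.024615.
Weighting by the prior gives 1/2 · 0.0010838 = 0.00054192, 1/2 · 0.024615 = 0.012308; with total 0.012849.
Therefore the posterior P(bowl A | data) = (0.00054192) / (0.012849) = 0.042175.

0.042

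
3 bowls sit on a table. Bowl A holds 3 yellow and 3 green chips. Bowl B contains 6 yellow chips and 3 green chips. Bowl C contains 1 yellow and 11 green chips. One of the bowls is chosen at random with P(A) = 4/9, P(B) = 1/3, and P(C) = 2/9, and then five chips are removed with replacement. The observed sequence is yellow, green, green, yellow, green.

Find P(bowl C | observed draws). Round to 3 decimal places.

Compute the likelihood of the observed sequence for each case: P(data | bowl A) = (3/6)(3/6)(3/6)(3/6)(3/6) = 0.03125; P(data | bowl B) = (6/9)(3/9)(3/9)(6/9)(3/9) = 0.016461; P(data | bowl C) = (1/12)(11/12)(11/12)(1/12)(11/12) = 0.005349.
Multiplying each by its prior: 4/9 · 0.03125 = 0.013889, 1/3 · 0.016461 = 0.005487, 2/9 · 0.005349 = 0.0011887; summing to 0.020565.
By Bayes' rule, P(bowl C | data) = (0.0011887) / (0.020565) = 0.057802.

0.058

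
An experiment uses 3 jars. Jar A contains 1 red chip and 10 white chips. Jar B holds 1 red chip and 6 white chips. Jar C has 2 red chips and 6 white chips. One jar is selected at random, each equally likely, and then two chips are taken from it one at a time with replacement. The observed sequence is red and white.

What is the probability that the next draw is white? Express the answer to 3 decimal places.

0.817

Compute the likelihood of the observed sequence for each case: P(data | jar A) = (1/11)(10/11) = 0.082645; P(data | jar B) = (1/7)(6/7) = 0.12245; P(data | jar C) = (2/8)(6/8) = 0.1875.
Multiplying each by its prior: 1/3 · 0.082645 = 0.027548, 1/3 · 0.12245 = 0.040816, 1/3 · 0.1875 = 0.0625; these sum to 0.13086.
The posterior is then P(jar A | data) = 0.21051, P(jar B | data) = 0.3119, P(jar C | data) = 0.47759.
Averaging over the posterior, P(white next | data) = (10/11)(0.21051) + (6/7)(0.3119) + (3/4)(0.47759) = 0.81691.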